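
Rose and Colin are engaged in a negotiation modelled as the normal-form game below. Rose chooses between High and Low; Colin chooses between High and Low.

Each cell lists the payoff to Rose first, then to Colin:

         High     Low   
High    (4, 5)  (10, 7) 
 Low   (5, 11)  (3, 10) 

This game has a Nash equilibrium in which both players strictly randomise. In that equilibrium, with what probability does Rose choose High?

1/3

Let x be the probability that Rose plays High. In a completely mixed equilibrium, Colin must be indifferent between High and Low.
Colin's expected payoff from High is 5x + 11(1−x); from Low it is 7x + 10(1−x).
Setting these equal: −6x + 11 = −3x + 10, so x = 1/3.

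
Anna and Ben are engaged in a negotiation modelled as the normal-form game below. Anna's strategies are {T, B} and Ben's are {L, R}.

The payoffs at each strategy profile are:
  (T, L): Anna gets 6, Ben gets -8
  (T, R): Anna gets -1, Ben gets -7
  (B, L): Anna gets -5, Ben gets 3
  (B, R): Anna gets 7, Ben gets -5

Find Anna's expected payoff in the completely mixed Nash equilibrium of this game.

37/19

First find q, the probability Ben plays L, from Anna's indifference between T and B: 6q − (1−q) = −5q + 7(1−q), giving q = 8/19.
Since Anna is indifferent in equilibrium, Anna's expected payoff equals the payoff from either row against (8/19, 11/19). Using T: 6(8/19) − (11/19) = 37/19.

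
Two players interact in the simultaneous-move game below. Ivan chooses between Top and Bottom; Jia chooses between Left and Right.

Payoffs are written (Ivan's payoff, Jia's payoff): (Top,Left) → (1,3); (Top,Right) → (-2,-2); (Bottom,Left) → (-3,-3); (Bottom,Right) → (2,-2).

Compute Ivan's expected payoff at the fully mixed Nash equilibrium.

-1/2

First find q, the probability Jia plays Left, from Ivan's indifference between Top and Bottom: q − 2(1−q) = −3q + 2(1−q), giving q = 1/2.
Since Ivan is indifferent in equilibrium, Ivan's expected payoff equals the payoff from either row against (1/2, 1/2). Using Top: (1/2) − 2(1/2) = -1/2.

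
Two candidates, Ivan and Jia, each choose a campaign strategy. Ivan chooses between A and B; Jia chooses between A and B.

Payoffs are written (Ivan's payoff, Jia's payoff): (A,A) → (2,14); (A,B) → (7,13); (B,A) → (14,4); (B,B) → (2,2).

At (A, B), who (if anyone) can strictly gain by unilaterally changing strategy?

Ivan at (A, B) earns 7; deviating to B yields 2 — not better.
Jia earns 13; deviating to A yields 14 — a strict improvement.
Only Jia has a strictly profitable deviation.

Jia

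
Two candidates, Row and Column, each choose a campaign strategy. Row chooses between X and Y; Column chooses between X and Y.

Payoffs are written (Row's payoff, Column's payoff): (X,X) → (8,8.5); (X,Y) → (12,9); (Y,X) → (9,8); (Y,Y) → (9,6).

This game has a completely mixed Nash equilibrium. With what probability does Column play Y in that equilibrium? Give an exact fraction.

Let y be the probability that Column plays X. In a completely mixed equilibrium, Row must be indifferent between X and Y.
Row's expected payoff from X is 8y + 12(1−y); from Y it is 9y + 9(1−y).
Setting these equal: −4y + 12 = 9, so y = 3/4.
Therefore Column plays Y with probability 1 − 3/4 = 1/4.

1/4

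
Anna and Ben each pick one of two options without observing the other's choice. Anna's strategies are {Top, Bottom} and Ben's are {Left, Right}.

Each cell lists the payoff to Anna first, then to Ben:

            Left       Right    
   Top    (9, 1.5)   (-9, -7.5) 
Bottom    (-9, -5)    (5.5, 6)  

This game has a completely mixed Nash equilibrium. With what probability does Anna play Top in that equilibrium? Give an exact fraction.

11/20

Let p be the probability that Anna plays Top. In a completely mixed equilibrium, Ben must be indifferent between Left and Right.
Ben's expected payoff from Left is 1.5p − 5(1−p); from Right it is −7.5p + 6(1−p).
Setting these equal: 6.5p − 5 = −13.5p + 6, so p = 11/20.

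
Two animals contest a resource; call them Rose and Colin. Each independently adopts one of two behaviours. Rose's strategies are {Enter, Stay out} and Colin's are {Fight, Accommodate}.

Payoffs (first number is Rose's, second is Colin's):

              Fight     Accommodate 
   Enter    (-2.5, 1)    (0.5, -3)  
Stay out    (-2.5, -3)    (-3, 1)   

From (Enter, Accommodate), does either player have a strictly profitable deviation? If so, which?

Colin

Rose at (Enter, Accommodate) earns 0.5; deviating to Stay out yields -3 — not better.
Colin earns -3; deviating to Fight yields 1 — a strict improvement.
Only Colin has a strictly profitable deviation.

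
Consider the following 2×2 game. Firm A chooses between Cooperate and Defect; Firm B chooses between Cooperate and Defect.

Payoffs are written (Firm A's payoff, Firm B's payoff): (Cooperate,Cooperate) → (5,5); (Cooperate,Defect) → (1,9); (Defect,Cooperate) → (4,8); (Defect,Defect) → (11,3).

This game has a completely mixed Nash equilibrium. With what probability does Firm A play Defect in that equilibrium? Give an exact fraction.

4/9

Let r be the probability that Firm A plays Cooperate. In a completely mixed equilibrium, Firm B must be indifferent between Cooperate and Defect.
Firm B's expected payoff from Cooperate is 5r + 8(1−r); from Defect it is 9r + 3(1−r).
Setting these equal: −3r + 8 = 6r + 3, so r = 5/9.
Therefore Firm A plays Defect with probability 1 − 5/9 = 4/9.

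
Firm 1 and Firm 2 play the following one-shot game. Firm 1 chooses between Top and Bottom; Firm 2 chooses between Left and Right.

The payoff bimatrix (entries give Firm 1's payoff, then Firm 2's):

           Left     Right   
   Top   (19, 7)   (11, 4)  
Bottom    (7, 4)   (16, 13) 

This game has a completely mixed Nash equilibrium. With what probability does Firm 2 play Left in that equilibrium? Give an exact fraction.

5/17

Let c be the probability that Firm 2 plays Left. In a completely mixed equilibrium, Firm 1 must be indifferent between Top and Bottom.
Firm 1's expected payoff from Top is 19c + 11(1−c); from Bottom it is 7c + 16(1−c).
Setting these equal: 8c + 11 = −9c + 16, so c = 5/17.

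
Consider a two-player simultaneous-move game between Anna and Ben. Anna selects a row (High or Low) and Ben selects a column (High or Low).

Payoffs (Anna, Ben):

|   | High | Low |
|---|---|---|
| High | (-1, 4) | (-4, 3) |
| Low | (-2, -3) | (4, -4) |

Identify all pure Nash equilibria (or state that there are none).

(High, High): Anna gets -1 ≥ -2 from Low, and Ben gets 4 ≥ 3 from Low — Nash equilibrium.
(High, Low): Anna prefers Low (4 > -4); Ben prefers High (4 > 3) — not an equilibrium.
(Low, High): Anna prefers High (-1 > -2) — not an equilibrium.
(Low, Low): Ben prefers High (-3 > -4) — not an equilibrium.

(High, High)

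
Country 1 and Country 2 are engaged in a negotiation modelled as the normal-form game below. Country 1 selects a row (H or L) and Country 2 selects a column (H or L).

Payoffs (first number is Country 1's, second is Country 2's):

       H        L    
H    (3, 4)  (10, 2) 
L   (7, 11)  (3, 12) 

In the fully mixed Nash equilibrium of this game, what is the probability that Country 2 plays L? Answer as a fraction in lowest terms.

4/11

Let y be the probability that Country 2 plays H. In a completely mixed equilibrium, Country 1 must be indifferent between H and L.
Country 1's expected payoff from H is 3y + 10(1−y); from L it is 7y + 3(1−y).
Setting these equal: −7y + 10 = 4y + 3, so y = 7/11.
Therefore Country 2 plays L with probability 1 − 7/11 = 4/11.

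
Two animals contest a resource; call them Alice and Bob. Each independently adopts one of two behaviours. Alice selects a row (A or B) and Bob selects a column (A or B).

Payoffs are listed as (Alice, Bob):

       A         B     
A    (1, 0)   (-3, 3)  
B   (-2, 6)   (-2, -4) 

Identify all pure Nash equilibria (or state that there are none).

none

(A, A): Bob prefers B (3 > 0) — not an equilibrium.
(A, B): Alice prefers B (-2 > -3) — not an equilibrium.
(B, A): Alice prefers A (1 > -2) — not an equilibrium.
(B, B): Bob prefers A (6 > -4) — not an equilibrium.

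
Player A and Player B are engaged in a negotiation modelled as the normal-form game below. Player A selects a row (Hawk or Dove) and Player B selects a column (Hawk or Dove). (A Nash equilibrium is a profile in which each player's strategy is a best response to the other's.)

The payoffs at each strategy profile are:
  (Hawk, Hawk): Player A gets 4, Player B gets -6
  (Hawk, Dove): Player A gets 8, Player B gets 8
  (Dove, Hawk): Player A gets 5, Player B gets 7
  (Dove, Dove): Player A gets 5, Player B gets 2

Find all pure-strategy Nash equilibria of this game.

(Hawk, Dove) and (Dove, Hawk)

(Hawk, Hawk): Player A prefers Dove (5 > 4); Player B prefers Dove (8 > -6) — not an equilibrium.
(Hawk, Dove): Player A gets 8 ≥ 5 from Dove, and Player B gets 8 ≥ -6 from Hawk — Nash equilibrium.
(Dove, Hawk): Player A gets 5 ≥ 4 from Hawk, and Player B gets 7 ≥ 2 from Dove — Nash equilibrium.
(Dove, Dove): Player A prefers Hawk (8 > 5); Player B prefers Hawk (7 > 2) — not an equilibrium.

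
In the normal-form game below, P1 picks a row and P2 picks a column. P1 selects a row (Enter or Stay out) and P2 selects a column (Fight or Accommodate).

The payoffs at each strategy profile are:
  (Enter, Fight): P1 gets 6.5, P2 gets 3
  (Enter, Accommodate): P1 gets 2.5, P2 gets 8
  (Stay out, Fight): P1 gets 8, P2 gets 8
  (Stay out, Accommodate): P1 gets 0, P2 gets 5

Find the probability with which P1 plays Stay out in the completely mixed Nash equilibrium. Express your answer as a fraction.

Let x be the probability that P1 plays Enter. In a completely mixed equilibrium, P2 must be indifferent between Fight and Accommodate.
P2's expected payoff from Fight is 3x + 8(1−x); from Accommodate it is 8x + 5(1−x).
Setting these equal: −5x + 8 = 3x + 5, so x = 3/8.
Therefore P1 plays Stay out with probability 1 − 3/8 = 5/8.

5/8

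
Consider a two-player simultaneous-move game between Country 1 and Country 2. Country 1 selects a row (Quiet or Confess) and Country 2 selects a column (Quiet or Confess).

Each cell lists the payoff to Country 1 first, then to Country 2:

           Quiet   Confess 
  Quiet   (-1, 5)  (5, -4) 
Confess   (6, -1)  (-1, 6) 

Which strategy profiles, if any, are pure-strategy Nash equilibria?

none

(Quiet, Quiet): Country 1 prefers Confess (6 > -1) — not an equilibrium.
(Quiet, Confess): Country 2 prefers Quiet (5 > -4) — not an equilibrium.
(Confess, Quiet): Country 2 prefers Confess (6 > -1) — not an equilibrium.
(Confess, Confess): Country 1 prefers Quiet (5 > -1) — not an equilibrium.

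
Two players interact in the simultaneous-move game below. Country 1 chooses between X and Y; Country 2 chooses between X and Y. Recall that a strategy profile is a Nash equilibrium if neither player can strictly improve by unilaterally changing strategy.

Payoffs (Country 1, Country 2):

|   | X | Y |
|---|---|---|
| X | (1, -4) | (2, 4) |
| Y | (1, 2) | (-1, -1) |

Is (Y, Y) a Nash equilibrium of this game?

No

At (Y, Y), Country 1 earns -1; switching to X would give 2, so Country 1 would deviate.
Country 2 earns -1; switching to X would give 2, so Country 2 would deviate.
Since at least one player can profitably deviate, this is not a Nash equilibrium.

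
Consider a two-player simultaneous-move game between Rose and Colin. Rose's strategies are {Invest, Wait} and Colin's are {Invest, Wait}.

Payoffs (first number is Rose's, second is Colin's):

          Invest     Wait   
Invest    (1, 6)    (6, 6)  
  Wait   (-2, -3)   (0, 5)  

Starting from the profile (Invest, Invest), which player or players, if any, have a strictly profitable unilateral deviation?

Neither

Rose at (Invest, Invest) earns 1; deviating to Wait yields -2 — not better.
Colin earns 6; deviating to Wait yields 6 — not better.
Neither player can strictly improve; the profile is a Nash equilibrium.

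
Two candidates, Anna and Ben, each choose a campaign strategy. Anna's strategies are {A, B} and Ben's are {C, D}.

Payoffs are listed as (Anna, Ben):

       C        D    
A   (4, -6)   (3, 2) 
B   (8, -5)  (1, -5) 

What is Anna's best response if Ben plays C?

Against C, Anna earns 4 from A and 8 from B.
So B is the best response.

B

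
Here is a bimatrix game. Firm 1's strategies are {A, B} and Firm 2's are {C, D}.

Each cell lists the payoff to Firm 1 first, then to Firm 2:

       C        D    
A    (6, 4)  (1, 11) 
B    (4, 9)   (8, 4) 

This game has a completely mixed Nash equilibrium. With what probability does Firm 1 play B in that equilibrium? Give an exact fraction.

Let x be the probability that Firm 1 plays A. In a completely mixed equilibrium, Firm 2 must be indifferent between C and D.
Firm 2's expected payoff from C is 4x + 9(1−x); from D it is 11x + 4(1−x).
Setting these equal: −5x + 9 = 7x + 4, so x = 5/12.
Therefore Firm 1 plays B with probability 1 − 5/12 = 7/12.

7/12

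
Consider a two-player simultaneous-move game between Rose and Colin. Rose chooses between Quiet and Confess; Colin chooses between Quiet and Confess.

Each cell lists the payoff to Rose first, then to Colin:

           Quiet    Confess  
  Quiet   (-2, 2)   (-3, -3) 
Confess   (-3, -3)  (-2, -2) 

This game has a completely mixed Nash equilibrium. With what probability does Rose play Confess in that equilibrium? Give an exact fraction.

Let x be the probability that Rose plays Quiet. In a completely mixed equilibrium, Colin must be indifferent between Quiet and Confess.
Colin's expected payoff from Quiet is 2x − 3(1−x); from Confess it is −3x − 2(1−x).
Setting these equal: 5x − 3 = −x − 2, so x = 1/6.
Therefore Rose plays Confess with probability 1 − 1/6 = 5/6.

5/6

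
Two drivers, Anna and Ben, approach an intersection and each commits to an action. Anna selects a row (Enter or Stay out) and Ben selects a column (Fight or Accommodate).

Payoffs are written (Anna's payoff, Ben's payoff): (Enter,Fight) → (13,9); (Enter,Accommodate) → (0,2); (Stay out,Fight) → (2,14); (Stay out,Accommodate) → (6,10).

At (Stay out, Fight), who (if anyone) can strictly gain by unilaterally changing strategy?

Anna

Anna at (Stay out, Fight) earns 2; deviating to Enter yields 13 — a strict improvement.
Ben earns 14; deviating to Accommodate yields 10 — not better.
Only Anna has a strictly profitable deviation.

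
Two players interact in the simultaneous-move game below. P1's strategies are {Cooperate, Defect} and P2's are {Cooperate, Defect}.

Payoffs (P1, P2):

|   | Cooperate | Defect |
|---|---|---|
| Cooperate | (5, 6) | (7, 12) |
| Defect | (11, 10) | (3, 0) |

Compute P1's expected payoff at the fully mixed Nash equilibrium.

31/5

First find y, the probability P2 plays Cooperate, from P1's indifference between Cooperate and Defect: 5y + 7(1−y) = 11y + 3(1−y), giving y = 2/5.
Since P1 is indifferent in equilibrium, P1's expected payoff equals the payoff from either row against (2/5, 3/5). Using Cooperate: 5(2/5) + 7(3/5) = 31/5.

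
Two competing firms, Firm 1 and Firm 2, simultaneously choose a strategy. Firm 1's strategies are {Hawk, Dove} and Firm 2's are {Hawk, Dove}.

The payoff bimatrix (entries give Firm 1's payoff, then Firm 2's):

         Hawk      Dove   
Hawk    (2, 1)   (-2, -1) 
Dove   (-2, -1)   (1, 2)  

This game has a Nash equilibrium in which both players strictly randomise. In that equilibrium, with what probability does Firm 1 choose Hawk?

Let p be the probability that Firm 1 plays Hawk. In a completely mixed equilibrium, Firm 2 must be indifferent between Hawk and Dove.
Firm 2's expected payoff from Hawk is p − (1−p); from Dove it is −p + 2(1−p).
Setting these equal: 2p − 1 = −3p + 2, so p = 3/5.

3/5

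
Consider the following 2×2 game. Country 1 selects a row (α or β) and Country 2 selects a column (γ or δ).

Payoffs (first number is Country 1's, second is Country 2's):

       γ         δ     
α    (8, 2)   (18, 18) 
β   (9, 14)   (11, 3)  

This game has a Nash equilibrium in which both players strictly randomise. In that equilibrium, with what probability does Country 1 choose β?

Let p be the probability that Country 1 plays α. In a completely mixed equilibrium, Country 2 must be indifferent between γ and δ.
Country 2's expected payoff from γ is 2p + 14(1−p); from δ it is 18p + 3(1−p).
Setting these equal: −12p + 14 = 15p + 3, so p = 11/27.
Therefore Country 1 plays β with probability 1 − 11/27 = 16/27.

16/27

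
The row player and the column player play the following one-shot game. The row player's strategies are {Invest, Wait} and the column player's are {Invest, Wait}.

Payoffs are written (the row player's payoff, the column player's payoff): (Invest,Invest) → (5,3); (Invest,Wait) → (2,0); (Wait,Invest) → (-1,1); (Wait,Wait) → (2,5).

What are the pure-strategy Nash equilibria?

(Invest, Invest): the row player gets 5 ≥ -1 from Wait, and the column player gets 3 ≥ 0 from Wait — Nash equilibrium.
(Invest, Wait): the column player prefers Invest (3 > 0) — not an equilibrium.
(Wait, Invest): the row player prefers Invest (5 > -1); the column player prefers Wait (5 > 1) — not an equilibrium.
(Wait, Wait): the row player gets 2 ≥ 2 from Invest, and the column player gets 5 ≥ 1 from Invest — Nash equilibrium.

(Invest, Invest) and (Wait, Wait)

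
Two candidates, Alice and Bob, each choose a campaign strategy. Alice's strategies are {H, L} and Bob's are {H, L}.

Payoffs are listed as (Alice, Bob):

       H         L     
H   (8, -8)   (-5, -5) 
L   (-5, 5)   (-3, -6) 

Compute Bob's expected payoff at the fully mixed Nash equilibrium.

First find x, the probability Alice plays H, from Bob's indifference between H and L: −8x + 5(1−x) = −5x − 6(1−x), giving x = 11/14.
Since Bob is indifferent in equilibrium, Bob's expected payoff equals the payoff from either column against (11/14, 3/14). Using H: −8(11/14) + 5(3/14) = -73/14.

-73/14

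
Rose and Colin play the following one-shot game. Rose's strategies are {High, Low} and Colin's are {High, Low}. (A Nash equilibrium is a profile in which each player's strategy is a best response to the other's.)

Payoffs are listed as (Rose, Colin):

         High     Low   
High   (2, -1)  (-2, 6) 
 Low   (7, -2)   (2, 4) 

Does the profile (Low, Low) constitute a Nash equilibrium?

Yes

At (Low, Low), Rose earns 2; switching to High would give -2, so Rose has no profitable deviation.
Colin earns 4; switching to High would give -2, so Colin has no profitable deviation.
Neither player can gain by a unilateral deviation, so this profile is a Nash equilibrium.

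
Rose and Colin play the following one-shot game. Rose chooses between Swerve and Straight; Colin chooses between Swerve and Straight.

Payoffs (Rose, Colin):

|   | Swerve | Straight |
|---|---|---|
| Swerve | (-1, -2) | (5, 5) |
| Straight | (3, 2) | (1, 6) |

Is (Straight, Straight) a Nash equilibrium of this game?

At (Straight, Straight), Rose earns 1; switching to Swerve would give 5, so Rose would deviate.
Colin earns 6; switching to Swerve would give 2, so Colin has no profitable deviation.
Since at least one player can profitably deviate, this is not a Nash equilibrium.

No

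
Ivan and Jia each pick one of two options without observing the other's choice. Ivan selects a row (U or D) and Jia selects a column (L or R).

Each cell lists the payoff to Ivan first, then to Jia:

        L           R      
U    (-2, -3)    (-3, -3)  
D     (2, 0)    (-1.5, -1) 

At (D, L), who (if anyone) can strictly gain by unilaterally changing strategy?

Ivan at (D, L) earns 2; deviating to U yields -2 — not better.
Jia earns 0; deviating to R yields -1 — not better.
Neither player can strictly improve; the profile is a Nash equilibrium.

Neither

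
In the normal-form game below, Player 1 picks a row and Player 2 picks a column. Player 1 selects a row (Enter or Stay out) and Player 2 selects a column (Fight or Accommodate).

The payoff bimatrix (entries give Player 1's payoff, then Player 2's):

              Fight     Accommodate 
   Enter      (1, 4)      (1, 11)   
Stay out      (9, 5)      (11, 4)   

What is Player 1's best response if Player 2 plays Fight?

Stay out

Against Fight, Player 1 earns 1 from Enter and 9 from Stay out.
So Stay out is the best response.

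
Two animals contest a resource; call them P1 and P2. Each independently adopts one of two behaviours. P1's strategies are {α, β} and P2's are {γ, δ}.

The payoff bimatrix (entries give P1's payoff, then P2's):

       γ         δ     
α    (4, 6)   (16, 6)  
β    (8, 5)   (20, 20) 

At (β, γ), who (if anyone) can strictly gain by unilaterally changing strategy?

P2

P1 at (β, γ) earns 8; deviating to α yields 4 — not better.
P2 earns 5; deviating to δ yields 20 — a strict improvement.
Only P2 has a strictly profitable deviation.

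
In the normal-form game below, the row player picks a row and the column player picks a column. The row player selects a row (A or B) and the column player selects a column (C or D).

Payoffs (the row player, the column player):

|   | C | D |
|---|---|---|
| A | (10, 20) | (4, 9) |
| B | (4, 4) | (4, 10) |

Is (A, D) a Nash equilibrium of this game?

At (A, D), the row player earns 4; switching to B would give 4, so the row player has no profitable deviation.
The column player earns 9; switching to C would give 20, so the column player would deviate.
Since at least one player can profitably deviate, this is not a Nash equilibrium.

No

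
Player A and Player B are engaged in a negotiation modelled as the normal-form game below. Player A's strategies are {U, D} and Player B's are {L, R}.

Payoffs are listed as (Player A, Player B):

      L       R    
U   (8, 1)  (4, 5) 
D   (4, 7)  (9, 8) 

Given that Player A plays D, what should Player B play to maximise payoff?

R

Against D, Player B earns 7 from L and 8 from R.
So R is the best response.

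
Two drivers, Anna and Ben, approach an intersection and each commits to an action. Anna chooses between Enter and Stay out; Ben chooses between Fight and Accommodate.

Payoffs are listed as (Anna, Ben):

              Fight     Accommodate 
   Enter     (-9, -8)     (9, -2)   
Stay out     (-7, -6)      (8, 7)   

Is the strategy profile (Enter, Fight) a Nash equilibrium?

At (Enter, Fight), Anna earns -9; switching to Stay out would give -7, so Anna would deviate.
Ben earns -8; switching to Accommodate would give -2, so Ben would deviate.
Since at least one player can profitably deviate, this is not a Nash equilibrium.

No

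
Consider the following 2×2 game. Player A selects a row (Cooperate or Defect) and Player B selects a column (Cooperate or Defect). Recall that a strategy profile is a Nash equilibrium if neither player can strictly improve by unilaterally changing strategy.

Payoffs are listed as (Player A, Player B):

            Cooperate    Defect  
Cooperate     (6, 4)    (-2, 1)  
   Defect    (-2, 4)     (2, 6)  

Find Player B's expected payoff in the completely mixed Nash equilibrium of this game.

First find x, the probability Player A plays Cooperate, from Player B's indifference between Cooperate and Defect: 4x + 4(1−x) = x + 6(1−x), giving x = 2/5.
Since Player B is indifferent in equilibrium, Player B's expected payoff equals the payoff from either column against (2/5, 3/5). Using Cooperate: 4(2/5) + 4(3/5) = 4.

4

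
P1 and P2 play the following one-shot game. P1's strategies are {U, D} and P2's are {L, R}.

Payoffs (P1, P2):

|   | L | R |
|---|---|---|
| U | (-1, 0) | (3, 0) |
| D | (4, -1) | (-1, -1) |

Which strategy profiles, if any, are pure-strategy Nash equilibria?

(U, L): P1 prefers D (4 > -1) — not an equilibrium.
(U, R): P1 gets 3 ≥ -1 from D, and P2 gets 0 ≥ 0 from L — Nash equilibrium.
(D, L): P1 gets 4 ≥ -1 from U, and P2 gets -1 ≥ -1 from R — Nash equilibrium.
(D, R): P1 prefers U (3 > -1) — not an equilibrium.

(U, R) and (D, L)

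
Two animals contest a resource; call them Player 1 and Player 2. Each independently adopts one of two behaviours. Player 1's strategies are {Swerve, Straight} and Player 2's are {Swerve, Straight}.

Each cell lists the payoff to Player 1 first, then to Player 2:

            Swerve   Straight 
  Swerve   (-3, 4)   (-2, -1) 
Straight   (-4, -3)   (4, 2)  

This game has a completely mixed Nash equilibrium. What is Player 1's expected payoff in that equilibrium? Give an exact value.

-20/7

First find y, the probability Player 2 plays Swerve, from Player 1's indifference between Swerve and Straight: −3y − 2(1−y) = −4y + 4(1−y), giving y = 6/7.
Since Player 1 is indifferent in equilibrium, Player 1's expected payoff equals the payoff from either row against (6/7, 1/7). Using Swerve: −3(6/7) − 2(1/7) = -20/7.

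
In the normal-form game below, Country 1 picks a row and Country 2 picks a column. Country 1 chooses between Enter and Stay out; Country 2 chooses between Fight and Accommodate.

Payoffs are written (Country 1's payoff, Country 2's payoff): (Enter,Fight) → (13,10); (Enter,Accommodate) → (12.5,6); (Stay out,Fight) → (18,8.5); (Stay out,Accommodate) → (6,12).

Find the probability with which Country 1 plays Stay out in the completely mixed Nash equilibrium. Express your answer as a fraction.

Let x be the probability that Country 1 plays Enter. In a completely mixed equilibrium, Country 2 must be indifferent between Fight and Accommodate.
Country 2's expected payoff from Fight is 10x + 8.5(1−x); from Accommodate it is 6x + 12(1−x).
Setting these equal: 1.5x + 8.5 = −6x + 12, so x = 7/15.
Therefore Country 1 plays Stay out with probability 1 − 7/15 = 8/15.

8/15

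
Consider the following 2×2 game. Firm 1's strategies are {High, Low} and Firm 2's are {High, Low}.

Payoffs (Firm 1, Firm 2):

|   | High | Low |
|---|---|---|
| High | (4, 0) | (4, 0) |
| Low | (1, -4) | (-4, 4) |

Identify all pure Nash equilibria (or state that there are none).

(High, High) and (High, Low)

(High, High): Firm 1 gets 4 ≥ 1 from Low, and Firm 2 gets 0 ≥ 0 from Low — Nash equilibrium.
(High, Low): Firm 1 gets 4 ≥ -4 from Low, and Firm 2 gets 0 ≥ 0 from High — Nash equilibrium.
(Low, High): Firm 1 prefers High (4 > 1); Firm 2 prefers Low (4 > -4) — not an equilibrium.
(Low, Low): Firm 1 prefers High (4 > -4) — not an equilibrium.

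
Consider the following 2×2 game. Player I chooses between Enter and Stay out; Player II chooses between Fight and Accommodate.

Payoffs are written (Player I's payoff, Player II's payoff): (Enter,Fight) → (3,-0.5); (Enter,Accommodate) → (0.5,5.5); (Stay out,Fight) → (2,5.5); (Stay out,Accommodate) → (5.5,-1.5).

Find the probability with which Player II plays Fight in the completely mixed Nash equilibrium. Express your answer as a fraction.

5/6

Let y be the probability that Player II plays Fight. In a completely mixed equilibrium, Player I must be indifferent between Enter and Stay out.
Player I's expected payoff from Enter is 3y + 0.5(1−y); from Stay out it is 2y + 5.5(1−y).
Setting these equal: 2.5y + 0.5 = −3.5y + 5.5, so y = 5/6.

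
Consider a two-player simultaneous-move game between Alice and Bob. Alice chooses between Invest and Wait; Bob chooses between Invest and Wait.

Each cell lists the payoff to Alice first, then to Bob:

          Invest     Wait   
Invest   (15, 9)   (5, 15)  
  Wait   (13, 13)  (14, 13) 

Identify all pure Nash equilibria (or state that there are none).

(Invest, Invest): Bob prefers Wait (15 > 9) — not an equilibrium.
(Invest, Wait): Alice prefers Wait (14 > 5) — not an equilibrium.
(Wait, Invest): Alice prefers Invest (15 > 13) — not an equilibrium.
(Wait, Wait): Alice gets 14 ≥ 5 from Invest, and Bob gets 13 ≥ 13 from Invest — Nash equilibrium.

(Wait, Wait)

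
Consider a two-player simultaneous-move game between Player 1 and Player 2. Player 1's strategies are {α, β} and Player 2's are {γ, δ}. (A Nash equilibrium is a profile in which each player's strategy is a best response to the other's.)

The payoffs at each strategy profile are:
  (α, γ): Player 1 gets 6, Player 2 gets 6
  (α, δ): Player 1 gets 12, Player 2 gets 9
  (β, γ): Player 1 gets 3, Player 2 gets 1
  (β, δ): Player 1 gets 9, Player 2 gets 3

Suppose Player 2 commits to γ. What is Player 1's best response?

α

Against γ, Player 1 earns 6 from α and 3 from β.
So α is the best response.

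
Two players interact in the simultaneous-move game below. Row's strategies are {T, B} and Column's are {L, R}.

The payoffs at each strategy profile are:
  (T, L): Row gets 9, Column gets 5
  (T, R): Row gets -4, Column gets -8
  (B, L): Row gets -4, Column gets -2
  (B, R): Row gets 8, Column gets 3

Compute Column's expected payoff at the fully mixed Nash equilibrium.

-1/18

First find p, the probability Row plays T, from Column's indifference between L and R: 5p − 2(1−p) = −8p + 3(1−p), giving p = 5/18.
Since Column is indifferent in equilibrium, Column's expected payoff equals the payoff from either column against (5/18, 13/18). Using L: 5(5/18) − 2(13/18) = -1/18.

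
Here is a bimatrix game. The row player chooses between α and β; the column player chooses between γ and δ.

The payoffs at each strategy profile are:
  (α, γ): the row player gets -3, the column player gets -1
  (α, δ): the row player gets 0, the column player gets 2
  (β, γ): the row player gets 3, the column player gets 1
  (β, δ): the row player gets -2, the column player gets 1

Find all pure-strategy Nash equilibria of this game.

(α, δ) and (β, γ)

(α, γ): the row player prefers β (3 > -3); the column player prefers δ (2 > -1) — not an equilibrium.
(α, δ): the row player gets 0 ≥ -2 from β, and the column player gets 2 ≥ -1 from γ — Nash equilibrium.
(β, γ): the row player gets 3 ≥ -3 from α, and the column player gets 1 ≥ 1 from δ — Nash equilibrium.
(β, δ): the row player prefers α (0 > -2) — not an equilibrium.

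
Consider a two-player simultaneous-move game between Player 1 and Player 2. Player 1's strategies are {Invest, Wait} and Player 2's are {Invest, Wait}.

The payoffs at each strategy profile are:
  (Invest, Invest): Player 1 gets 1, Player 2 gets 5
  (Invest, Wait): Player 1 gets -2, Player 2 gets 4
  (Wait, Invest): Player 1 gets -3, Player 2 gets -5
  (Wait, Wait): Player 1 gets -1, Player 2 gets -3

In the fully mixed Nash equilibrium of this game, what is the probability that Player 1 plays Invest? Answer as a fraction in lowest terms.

Let x be the probability that Player 1 plays Invest. In a completely mixed equilibrium, Player 2 must be indifferent between Invest and Wait.
Player 2's expected payoff from Invest is 5x − 5(1−x); from Wait it is 4x − 3(1−x).
Setting these equal: 10x − 5 = 7x − 3, so x = 2/3.

2/3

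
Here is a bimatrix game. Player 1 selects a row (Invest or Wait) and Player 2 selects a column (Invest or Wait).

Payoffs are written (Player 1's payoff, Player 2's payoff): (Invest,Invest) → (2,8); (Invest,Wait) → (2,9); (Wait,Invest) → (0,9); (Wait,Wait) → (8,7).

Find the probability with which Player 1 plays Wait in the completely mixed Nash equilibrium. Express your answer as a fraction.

1/3

Let p be the probability that Player 1 plays Invest. In a completely mixed equilibrium, Player 2 must be indifferent between Invest and Wait.
Player 2's expected payoff from Invest is 8p + 9(1−p); from Wait it is 9p + 7(1−p).
Setting these equal: −p + 9 = 2p + 7, so p = 2/3.
Therefore Player 1 plays Wait with probability 1 − 2/3 = 1/3.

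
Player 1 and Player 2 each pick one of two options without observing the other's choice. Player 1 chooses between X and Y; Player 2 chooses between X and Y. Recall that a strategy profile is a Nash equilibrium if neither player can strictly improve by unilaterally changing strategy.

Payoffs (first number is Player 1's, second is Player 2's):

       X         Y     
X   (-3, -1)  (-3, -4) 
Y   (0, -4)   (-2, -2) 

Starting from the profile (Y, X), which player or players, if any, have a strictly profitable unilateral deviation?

Player 1 at (Y, X) earns 0; deviating to X yields -3 — not better.
Player 2 earns -4; deviating to Y yields -2 — a strict improvement.
Only Player 2 has a strictly profitable deviation.

Player 2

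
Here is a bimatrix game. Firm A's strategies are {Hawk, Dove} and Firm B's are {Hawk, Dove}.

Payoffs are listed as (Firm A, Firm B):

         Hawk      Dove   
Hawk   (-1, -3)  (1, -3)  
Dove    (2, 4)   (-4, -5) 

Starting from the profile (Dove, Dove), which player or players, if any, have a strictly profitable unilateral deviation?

Firm A at (Dove, Dove) earns -4; deviating to Hawk yields 1 — a strict improvement.
Firm B earns -5; deviating to Hawk yields 4 — a strict improvement.
Both Firm A and Firm B have strictly profitable deviations.

Both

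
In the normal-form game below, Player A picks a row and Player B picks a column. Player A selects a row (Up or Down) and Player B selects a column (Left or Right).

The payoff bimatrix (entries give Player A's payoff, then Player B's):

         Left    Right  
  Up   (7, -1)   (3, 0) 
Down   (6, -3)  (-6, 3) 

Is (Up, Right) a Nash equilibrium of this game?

Yes

At (Up, Right), Player A earns 3; switching to Down would give -6, so Player A has no profitable deviation.
Player B earns 0; switching to Left would give -1, so Player B has no profitable deviation.
Neither player can gain by a unilateral deviation, so this profile is a Nash equilibrium.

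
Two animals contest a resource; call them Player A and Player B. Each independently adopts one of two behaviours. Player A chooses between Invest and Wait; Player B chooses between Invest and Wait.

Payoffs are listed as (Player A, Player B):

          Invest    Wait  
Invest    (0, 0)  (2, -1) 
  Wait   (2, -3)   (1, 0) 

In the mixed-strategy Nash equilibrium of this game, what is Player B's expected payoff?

First find x, the probability Player A plays Invest, from Player B's indifference between Invest and Wait: −3(1−x) = −x, giving x = 3/4.
Since Player B is indifferent in equilibrium, Player B's expected payoff equals the payoff from either column against (3/4, 1/4). Using Invest: −3(1/4) = -3/4.

-3/4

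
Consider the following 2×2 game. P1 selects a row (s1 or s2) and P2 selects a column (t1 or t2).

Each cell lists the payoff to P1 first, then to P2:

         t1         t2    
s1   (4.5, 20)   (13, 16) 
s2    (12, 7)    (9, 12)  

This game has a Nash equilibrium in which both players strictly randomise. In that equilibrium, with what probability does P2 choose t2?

15/23

Let y be the probability that P2 plays t1. In a completely mixed equilibrium, P1 must be indifferent between s1 and s2.
P1's expected payoff from s1 is 4.5y + 13(1−y); from s2 it is 12y + 9(1−y).
Setting these equal: −8.5y + 13 = 3y + 9, so y = 8/23.
Therefore P2 plays t2 with probability 1 − 8/23 = 15/23.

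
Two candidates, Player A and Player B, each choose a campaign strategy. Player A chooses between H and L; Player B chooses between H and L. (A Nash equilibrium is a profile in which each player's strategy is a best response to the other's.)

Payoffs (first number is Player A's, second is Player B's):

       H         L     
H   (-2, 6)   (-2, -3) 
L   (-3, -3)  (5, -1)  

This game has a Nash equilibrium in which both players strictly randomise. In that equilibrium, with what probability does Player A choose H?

Let x be the probability that Player A plays H. In a completely mixed equilibrium, Player B must be indifferent between H and L.
Player B's expected payoff from H is 6x − 3(1−x); from L it is −3x − (1−x).
Setting these equal: 9x − 3 = −2x − 1, so x = 2/11.

2/11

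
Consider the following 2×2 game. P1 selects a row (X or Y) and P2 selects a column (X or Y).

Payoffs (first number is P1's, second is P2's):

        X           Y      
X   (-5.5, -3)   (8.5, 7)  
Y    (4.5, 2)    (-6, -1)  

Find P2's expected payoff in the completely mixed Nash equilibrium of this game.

11/13

First find x, the probability P1 plays X, from P2's indifference between X and Y: −3x + 2(1−x) = 7x − (1−x), giving x = 3/13.
Since P2 is indifferent in equilibrium, P2's expected payoff equals the payoff from either column against (3/13, 10/13). Using X: −3(3/13) + 2(10/13) = 11/13.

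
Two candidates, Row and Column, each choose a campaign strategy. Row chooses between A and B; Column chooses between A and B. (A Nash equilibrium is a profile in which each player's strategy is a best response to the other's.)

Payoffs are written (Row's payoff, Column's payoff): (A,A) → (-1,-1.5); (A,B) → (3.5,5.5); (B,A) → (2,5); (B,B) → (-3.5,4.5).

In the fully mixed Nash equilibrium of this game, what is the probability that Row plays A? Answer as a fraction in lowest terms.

Let x be the probability that Row plays A. In a completely mixed equilibrium, Column must be indifferent between A and B.
Column's expected payoff from A is −1.5x + 5(1−x); from B it is 5.5x + 4.5(1−x).
Setting these equal: −6.5x + 5 = x + 4.5, so x = 1/15.

1/15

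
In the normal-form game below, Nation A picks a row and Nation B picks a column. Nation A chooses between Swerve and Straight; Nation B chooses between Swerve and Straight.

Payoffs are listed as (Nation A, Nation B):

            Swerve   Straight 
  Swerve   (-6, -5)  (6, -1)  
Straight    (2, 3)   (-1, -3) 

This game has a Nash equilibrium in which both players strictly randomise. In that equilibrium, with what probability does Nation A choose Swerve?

Let p be the probability that Nation A plays Swerve. In a completely mixed equilibrium, Nation B must be indifferent between Swerve and Straight.
Nation B's expected payoff from Swerve is −5p + 3(1−p); from Straight it is −p − 3(1−p).
Setting these equal: −8p + 3 = 2p − 3, so p = 3/5.

3/5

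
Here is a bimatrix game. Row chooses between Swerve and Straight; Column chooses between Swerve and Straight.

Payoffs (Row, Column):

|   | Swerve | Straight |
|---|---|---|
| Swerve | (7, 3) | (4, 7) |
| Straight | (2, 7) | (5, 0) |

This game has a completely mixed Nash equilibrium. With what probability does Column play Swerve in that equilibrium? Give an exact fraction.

Let c be the probability that Column plays Swerve. In a completely mixed equilibrium, Row must be indifferent between Swerve and Straight.
Row's expected payoff from Swerve is 7c + 4(1−c); from Straight it is 2c + 5(1−c).
Setting these equal: 3c + 4 = −3c + 5, so c = 1/6.

1/6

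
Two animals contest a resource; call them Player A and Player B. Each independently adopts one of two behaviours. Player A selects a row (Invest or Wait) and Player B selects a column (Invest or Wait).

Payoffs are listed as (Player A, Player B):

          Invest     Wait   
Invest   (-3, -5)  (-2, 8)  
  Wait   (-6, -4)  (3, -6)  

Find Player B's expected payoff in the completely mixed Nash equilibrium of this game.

First find p, the probability Player A plays Invest, from Player B's indifference between Invest and Wait: −5p − 4(1−p) = 8p − 6(1−p), giving p = 2/15.
Since Player B is indifferent in equilibrium, Player B's expected payoff equals the payoff from either column against (2/15, 13/15). Using Invest: −5(2/15) − 4(13/15) = -62/15.

-62/15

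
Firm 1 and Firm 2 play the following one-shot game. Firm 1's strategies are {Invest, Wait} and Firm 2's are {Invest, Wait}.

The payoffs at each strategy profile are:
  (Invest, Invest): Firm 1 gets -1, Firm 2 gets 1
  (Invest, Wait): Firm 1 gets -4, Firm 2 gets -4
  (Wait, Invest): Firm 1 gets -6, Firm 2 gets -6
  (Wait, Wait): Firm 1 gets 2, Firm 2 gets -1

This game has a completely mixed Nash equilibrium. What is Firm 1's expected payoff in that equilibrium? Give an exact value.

-26/11

First find q, the probability Firm 2 plays Invest, from Firm 1's indifference between Invest and Wait: −q − 4(1−q) = −6q + 2(1−q), giving q = 6/11.
Since Firm 1 is indifferent in equilibrium, Firm 1's expected payoff equals the payoff from either row against (6/11, 5/11). Using Invest: −(6/11) − 4(5/11) = -26/11.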